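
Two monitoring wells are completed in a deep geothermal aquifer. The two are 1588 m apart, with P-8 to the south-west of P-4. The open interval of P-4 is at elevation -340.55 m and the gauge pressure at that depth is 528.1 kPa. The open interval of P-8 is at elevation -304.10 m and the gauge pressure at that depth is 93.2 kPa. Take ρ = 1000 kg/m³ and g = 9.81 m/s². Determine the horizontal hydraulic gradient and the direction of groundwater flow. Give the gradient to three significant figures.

Pressure head at P-4: ψ = P/(ρg) = 528.1×1000 / (1000 × 9.81) = 53.83 m.
Total head at P-4: h = z + ψ = -340.55 + 53.83 = -286.72 m.
Pressure head at P-8: ψ = P/(ρg) = 93.2×1000 / (1000 × 9.81) = 9.50 m.
Total head at P-8: h = z + ψ = -304.10 + 9.50 = -294.60 m.
Head difference: h(P-4) − h(P-8) = -286.72 − (-294.60) = 7.88 m.
Hydraulic gradient: i = |Δh| / L = 7.88 / 1588 = 0.00496.
Flow is from higher to lower head: from P-4 toward P-8, i.e. toward the south-west.

i ≈ 0.00496; groundwater flows toward the south-west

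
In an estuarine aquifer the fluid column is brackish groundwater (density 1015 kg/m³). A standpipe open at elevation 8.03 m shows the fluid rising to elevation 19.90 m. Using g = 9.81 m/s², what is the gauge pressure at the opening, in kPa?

Pressure head ψ = h − z = 19.90 − 8.03 = 11.87 m.
P = ρgψ = 1015 × 9.81 × 11.87 = 118191 Pa ≈ 118 kPa.

P ≈ 118 kPa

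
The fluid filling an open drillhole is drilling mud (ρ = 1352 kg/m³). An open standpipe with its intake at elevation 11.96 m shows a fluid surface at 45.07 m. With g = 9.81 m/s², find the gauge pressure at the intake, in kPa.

Pressure head ψ = h − z = 45.07 − 11.96 = 33.11 m.
P = ρgψ = 1352 × 9.81 × 33.11 = 439142 Pa ≈ 439 kPa.

P ≈ 439 kPa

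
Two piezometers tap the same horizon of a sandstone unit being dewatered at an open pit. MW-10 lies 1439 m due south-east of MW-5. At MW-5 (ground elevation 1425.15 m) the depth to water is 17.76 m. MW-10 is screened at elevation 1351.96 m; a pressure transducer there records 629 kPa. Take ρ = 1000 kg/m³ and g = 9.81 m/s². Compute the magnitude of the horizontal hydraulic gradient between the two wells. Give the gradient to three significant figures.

Total head at MW-5: h = 1425.15 − 17.76 = 1407.39 m.
Pressure head at MW-10: ψ = P/(ρg) = 629×1000 / (1000 × 9.81) = 64.12 m.
Total head at MW-10: h = z + ψ = 1351.96 + 64.12 = 1416.08 m.
Head difference: h(MW-5) − h(MW-10) = 1407.39 − 1416.08 = -8.69 m.
Hydraulic gradient: i = |Δh| / L = 8.69 / 1439 = 0.00604.

i ≈ 0.00604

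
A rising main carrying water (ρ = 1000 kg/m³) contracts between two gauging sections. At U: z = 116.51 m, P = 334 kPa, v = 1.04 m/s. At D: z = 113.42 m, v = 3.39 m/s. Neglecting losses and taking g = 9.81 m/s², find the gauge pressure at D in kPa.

Pressure head at U: ψ₁ = P₁/(ρg) = 334×1000 / (1000 × 9.81) = 34.05 m.
Velocity heads: v₁²/2g = 1.04²/19.62 = 0.055 m; v₂²/2g = 3.39²/19.62 = 0.586 m.
Total head H = z₁ + ψ₁ + v₁²/2g = 116.51 + 34.05 + 0.055 = 150.62 m.
ψ₂ = H − z₂ − v₂²/2g = 150.62 − 113.42 − 0.586 = 36.61 m.
P₂ = ρgψ₂ = 1000 × 9.81 × 36.61 ≈ 359 kPa.

P₂ ≈ 359 kPa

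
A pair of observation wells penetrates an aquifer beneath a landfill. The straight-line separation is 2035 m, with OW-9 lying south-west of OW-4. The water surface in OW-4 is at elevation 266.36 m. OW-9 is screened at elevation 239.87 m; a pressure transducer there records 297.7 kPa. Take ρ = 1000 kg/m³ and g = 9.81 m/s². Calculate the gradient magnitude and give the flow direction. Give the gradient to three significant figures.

i ≈ 0.00190; groundwater flows toward the north-east

Total head at OW-4: h = 266.36 m (water level in the piezometer is the total head).
Pressure head at OW-9: ψ = P/(ρg) = 297.7×1000 / (1000 × 9.81) = 30.35 m.
Total head at OW-9: h = z + ψ = 239.87 + 30.35 = 270.22 m.
Head difference: h(OW-4) − h(OW-9) = 266.36 − 270.22 = -3.86 m.
Hydraulic gradient: i = |Δh| / L = 3.86 / 2035 = 0.00190.
Flow is from higher to lower head: from OW-9 toward OW-4, i.e. toward the north-east.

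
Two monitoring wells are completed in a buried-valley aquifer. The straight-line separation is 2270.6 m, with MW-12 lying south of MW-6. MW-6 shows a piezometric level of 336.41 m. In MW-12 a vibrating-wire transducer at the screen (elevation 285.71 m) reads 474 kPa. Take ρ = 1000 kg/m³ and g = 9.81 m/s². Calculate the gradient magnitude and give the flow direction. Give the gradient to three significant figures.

i ≈ 0.00105; groundwater flows toward the south

Total head at MW-6: h = 336.41 m (water level in the piezometer is the total head).
Pressure head at MW-12: ψ = P/(ρg) = 474×1000 / (1000 × 9.81) = 48.32 m.
Total head at MW-12: h = z + ψ = 285.71 + 48.32 = 334.03 m.
Head difference: h(MW-6) − h(MW-12) = 336.41 − 334.03 = 2.38 m.
Hydraulic gradient: i = |Δh| / L = 2.38 / 2270.6 = 0.00105.
Flow is from higher to lower head: from MW-6 toward MW-12, i.e. toward the south.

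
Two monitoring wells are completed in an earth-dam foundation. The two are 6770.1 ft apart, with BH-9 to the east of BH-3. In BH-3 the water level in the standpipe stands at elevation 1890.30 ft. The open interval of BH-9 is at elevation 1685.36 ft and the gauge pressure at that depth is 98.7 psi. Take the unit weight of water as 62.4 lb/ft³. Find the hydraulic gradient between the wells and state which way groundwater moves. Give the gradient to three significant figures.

i ≈ 0.00337; groundwater flows toward the west

Total head at BH-3: h = 1890.30 ft (water level in the piezometer is the total head).
Pressure head at BH-9: ψ = 144·P/γ = 144 × 98.7 / 62.4 = 227.77 ft.
Total head at BH-9: h = z + ψ = 1685.36 + 227.77 = 1913.13 ft.
Head difference: h(BH-3) − h(BH-9) = 1890.30 − 1913.13 = -22.83 ft.
Hydraulic gradient: i = |Δh| / L = 22.83 / 6770.1 = 0.00337.
Flow is from higher to lower head: from BH-9 toward BH-3, i.e. toward the west.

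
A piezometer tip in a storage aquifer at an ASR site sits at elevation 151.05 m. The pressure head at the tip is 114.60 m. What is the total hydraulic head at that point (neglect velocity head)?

h ≈ 265.65 m

h = z + ψ = 151.05 + 114.60 = 265.65 m.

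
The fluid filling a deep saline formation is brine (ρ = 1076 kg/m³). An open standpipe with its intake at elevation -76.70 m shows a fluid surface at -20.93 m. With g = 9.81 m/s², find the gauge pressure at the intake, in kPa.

Pressure head ψ = h − z = -20.93 − (-76.70) = 55.77 m.
P = ρgψ = 1076 × 9.81 × 55.77 = 588684 Pa ≈ 589 kPa.

P ≈ 589 kPa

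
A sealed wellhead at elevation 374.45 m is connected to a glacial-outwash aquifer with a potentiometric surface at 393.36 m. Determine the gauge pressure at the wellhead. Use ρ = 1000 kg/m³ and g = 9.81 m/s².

Head above the cap: Δh = 393.36 − 374.45 = 18.91 m.
P = ρgΔh = 1000 × 9.81 × 18.91 = 185507 Pa ≈ 186 kPa.

P ≈ 186 kPa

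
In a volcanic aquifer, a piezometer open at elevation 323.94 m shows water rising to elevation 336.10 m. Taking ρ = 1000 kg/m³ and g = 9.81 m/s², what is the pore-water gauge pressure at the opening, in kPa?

P ≈ 119 kPa

Pressure head ψ = h − z = 336.10 − 323.94 = 12.16 m.
P = ρgψ = 1000 × 9.81 × 12.16 = 119290 Pa ≈ 119 kPa.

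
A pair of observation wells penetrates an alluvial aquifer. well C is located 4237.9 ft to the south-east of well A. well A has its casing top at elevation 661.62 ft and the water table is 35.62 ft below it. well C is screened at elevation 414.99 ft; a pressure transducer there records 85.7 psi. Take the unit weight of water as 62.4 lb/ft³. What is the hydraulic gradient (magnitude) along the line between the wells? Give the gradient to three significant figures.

i ≈ 0.00312

Total head at well A: h = 661.62 − 35.62 = 626.00 ft.
Pressure head at well C: ψ = 144·P/γ = 144 × 85.7 / 62.4 = 197.77 ft.
Total head at well C: h = z + ψ = 414.99 + 197.77 = 612.76 ft.
Head difference: h(well A) − h(well C) = 626.00 − 612.76 = 13.24 ft.
Hydraulic gradient: i = |Δh| / L = 13.24 / 4237.9 = 0.00312.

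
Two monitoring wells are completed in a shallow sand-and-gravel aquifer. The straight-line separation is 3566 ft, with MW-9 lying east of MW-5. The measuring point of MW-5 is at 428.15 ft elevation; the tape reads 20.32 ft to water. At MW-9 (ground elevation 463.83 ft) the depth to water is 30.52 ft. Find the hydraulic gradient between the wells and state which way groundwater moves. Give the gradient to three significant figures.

Total head at MW-5: h = 428.15 − 20.32 = 407.83 ft.
Total head at MW-9: h = 463.83 − 30.52 = 433.31 ft.
Head difference: h(MW-5) − h(MW-9) = 407.83 − 433.31 = -25.48 ft.
Hydraulic gradient: i = |Δh| / L = 25.48 / 3566 = 0.00715.
Flow is from higher to lower head: from MW-9 toward MW-5, i.e. toward the west.

i ≈ 0.00715; groundwater flows toward the west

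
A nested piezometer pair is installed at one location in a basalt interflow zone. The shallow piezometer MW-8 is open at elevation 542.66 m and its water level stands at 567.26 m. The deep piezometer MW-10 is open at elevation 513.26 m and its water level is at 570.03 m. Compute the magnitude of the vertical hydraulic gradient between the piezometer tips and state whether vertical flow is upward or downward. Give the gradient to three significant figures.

|i_v| ≈ 0.0942; vertical flow is upward

Total head at MW-8: h = 567.26 m (water level in the standpipe).
Total head at MW-10: h = 570.03 m.
Δh = h(MW-8) − h(MW-10) = 567.26 − 570.03 = -2.77 m.
Vertical separation Δz = 542.66 − 513.26 = 29.40 m.
|i_v| = |Δh| / Δz = 2.77 / 29.40 = 0.0942.
Head is higher in the deep piezometer, so vertical flow is upward (discharge condition).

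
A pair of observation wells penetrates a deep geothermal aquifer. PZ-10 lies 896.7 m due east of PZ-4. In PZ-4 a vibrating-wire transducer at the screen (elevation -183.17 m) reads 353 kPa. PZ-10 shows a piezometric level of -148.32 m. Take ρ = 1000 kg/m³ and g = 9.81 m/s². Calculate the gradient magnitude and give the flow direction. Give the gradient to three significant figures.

Pressure head at PZ-4: ψ = P/(ρg) = 353×1000 / (1000 × 9.81) = 35.98 m.
Total head at PZ-4: h = z + ψ = -183.17 + 35.98 = -147.19 m.
Total head at PZ-10: h = -148.32 m (water level in the piezometer is the total head).
Head difference: h(PZ-4) − h(PZ-10) = -147.19 − (-148.32) = 1.13 m.
Hydraulic gradient: i = |Δh| / L = 1.13 / 896.7 = 0.00126.
Flow is from higher to lower head: from PZ-4 toward PZ-10, i.e. toward the east.

i ≈ 0.00126; groundwater flows toward the east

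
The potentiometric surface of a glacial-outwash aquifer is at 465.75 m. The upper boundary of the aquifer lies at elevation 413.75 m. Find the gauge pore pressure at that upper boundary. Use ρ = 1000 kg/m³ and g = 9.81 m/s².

Pressure head at the aquifer top: ψ = h − z = 465.75 − 413.75 = 52.00 m.
P = ρgψ = 1000 × 9.81 × 52.00 = 510120 Pa ≈ 510 kPa.

P ≈ 510 kPa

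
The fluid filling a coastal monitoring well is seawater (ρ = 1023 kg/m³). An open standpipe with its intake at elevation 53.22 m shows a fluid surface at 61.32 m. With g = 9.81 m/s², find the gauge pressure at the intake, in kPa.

P ≈ 81.3 kPa

Pressure head ψ = h − z = 61.32 − 53.22 = 8.10 m.
P = ρgψ = 1023 × 9.81 × 8.10 = 81289 Pa ≈ 81.3 kPa.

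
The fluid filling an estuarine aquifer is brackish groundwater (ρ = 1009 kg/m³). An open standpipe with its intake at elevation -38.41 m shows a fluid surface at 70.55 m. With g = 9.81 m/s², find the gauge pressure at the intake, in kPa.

Pressure head ψ = h − z = 70.55 − (-38.41) = 108.96 m.
P = ρgψ = 1009 × 9.81 × 108.96 = 1078518 Pa ≈ 1080 kPa.

P ≈ 1080 kPa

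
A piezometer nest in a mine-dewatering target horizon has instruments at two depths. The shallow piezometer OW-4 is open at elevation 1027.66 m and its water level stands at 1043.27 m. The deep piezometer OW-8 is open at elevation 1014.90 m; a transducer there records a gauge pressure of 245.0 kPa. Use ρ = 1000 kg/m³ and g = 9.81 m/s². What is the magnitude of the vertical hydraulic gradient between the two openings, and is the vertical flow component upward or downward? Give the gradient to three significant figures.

|i_v| ≈ 0.266; vertical flow is downward

Total head at OW-4: h = 1043.27 m (water level in the standpipe).
Pressure head at OW-8: ψ = P/(ρg) = 245.0×1000 / (1000 × 9.81) = 24.97 m.
Total head at OW-8: h = z + ψ = 1014.90 + 24.97 = 1039.87 m.
Δh = h(OW-4) − h(OW-8) = 1043.27 − 1039.87 = 3.40 m.
Vertical separation Δz = 1027.66 − 1014.90 = 12.76 m.
|i_v| = |Δh| / Δz = 3.40 / 12.76 = 0.266.
Head is higher in the shallow piezometer, so vertical flow is downward (recharge condition).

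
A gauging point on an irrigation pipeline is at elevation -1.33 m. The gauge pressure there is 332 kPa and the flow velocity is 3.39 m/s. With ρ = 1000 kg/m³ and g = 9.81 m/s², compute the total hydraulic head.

h ≈ 33.10 m

Pressure head ψ = P/(ρg) = 332×1000 / (1000 × 9.81) = 33.84 m.
Velocity head = v²/(2g) = 3.39² / (2 × 9.81) = 0.586 m.
h = z + ψ + v²/(2g) = -1.33 + 33.84 + 0.586 = 33.10 m.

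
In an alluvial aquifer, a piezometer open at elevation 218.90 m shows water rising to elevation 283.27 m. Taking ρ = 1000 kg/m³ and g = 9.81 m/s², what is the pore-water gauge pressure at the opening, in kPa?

Pressure head ψ = h − z = 283.27 − 218.90 = 64.37 m.
P = ρgψ = 1000 × 9.81 × 64.37 = 631470 Pa ≈ 631 kPa.

P ≈ 631 kPa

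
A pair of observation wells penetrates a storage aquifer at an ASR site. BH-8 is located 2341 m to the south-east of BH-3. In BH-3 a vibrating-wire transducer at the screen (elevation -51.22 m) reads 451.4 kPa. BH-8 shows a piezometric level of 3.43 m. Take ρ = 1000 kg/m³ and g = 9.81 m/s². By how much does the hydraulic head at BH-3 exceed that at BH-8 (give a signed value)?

Pressure head at BH-3: ψ = P/(ρg) = 451.4×1000 / (1000 × 9.81) = 46.01 m.
Total head at BH-3: h = z + ψ = -51.22 + 46.01 = -5.21 m.
Total head at BH-8: h = 3.43 m (water level in the piezometer is the total head).
Head difference: h(BH-3) − h(BH-8) = -5.21 − 3.43 = -8.64 m.

Δh ≈ -8.64 m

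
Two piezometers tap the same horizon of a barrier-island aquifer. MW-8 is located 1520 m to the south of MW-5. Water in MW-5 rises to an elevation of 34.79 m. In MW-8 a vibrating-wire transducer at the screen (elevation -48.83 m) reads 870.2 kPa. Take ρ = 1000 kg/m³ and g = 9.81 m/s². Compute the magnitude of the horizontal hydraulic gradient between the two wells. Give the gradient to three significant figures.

i ≈ 0.00335

Total head at MW-5: h = 34.79 m (water level in the piezometer is the total head).
Pressure head at MW-8: ψ = P/(ρg) = 870.2×1000 / (1000 × 9.81) = 88.71 m.
Total head at MW-8: h = z + ψ = -48.83 + 88.71 = 39.88 m.
Head difference: h(MW-5) − h(MW-8) = 34.79 − 39.88 = -5.09 m.
Hydraulic gradient: i = |Δh| / L = 5.09 / 1520 = 0.00335.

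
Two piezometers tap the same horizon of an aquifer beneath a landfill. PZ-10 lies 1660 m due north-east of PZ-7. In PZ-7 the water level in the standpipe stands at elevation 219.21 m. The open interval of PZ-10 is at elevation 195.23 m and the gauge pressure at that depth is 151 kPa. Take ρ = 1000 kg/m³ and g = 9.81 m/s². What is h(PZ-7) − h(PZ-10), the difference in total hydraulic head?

Total head at PZ-7: h = 219.21 m (water level in the piezometer is the total head).
Pressure head at PZ-10: ψ = P/(ρg) = 151×1000 / (1000 × 9.81) = 15.39 m.
Total head at PZ-10: h = z + ψ = 195.23 + 15.39 = 210.62 m.
Head difference: h(PZ-7) − h(PZ-10) = 219.21 − 210.62 = 8.59 m.

Δh ≈ 8.59 m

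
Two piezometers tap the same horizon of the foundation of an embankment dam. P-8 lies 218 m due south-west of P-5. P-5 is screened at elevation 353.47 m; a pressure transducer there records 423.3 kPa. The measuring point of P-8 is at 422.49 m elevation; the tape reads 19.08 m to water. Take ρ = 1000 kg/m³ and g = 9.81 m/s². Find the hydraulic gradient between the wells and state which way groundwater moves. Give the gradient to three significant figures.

i ≈ 0.0311; groundwater flows toward the north-east

Pressure head at P-5: ψ = P/(ρg) = 423.3×1000 / (1000 × 9.81) = 43.15 m.
Total head at P-5: h = z + ψ = 353.47 + 43.15 = 396.62 m.
Total head at P-8: h = 422.49 − 19.08 = 403.41 m.
Head difference: h(P-5) − h(P-8) = 396.62 − 403.41 = -6.79 m.
Hydraulic gradient: i = |Δh| / L = 6.79 / 218 = 0.0311.
Flow is from higher to lower head: from P-8 toward P-5, i.e. toward the north-east.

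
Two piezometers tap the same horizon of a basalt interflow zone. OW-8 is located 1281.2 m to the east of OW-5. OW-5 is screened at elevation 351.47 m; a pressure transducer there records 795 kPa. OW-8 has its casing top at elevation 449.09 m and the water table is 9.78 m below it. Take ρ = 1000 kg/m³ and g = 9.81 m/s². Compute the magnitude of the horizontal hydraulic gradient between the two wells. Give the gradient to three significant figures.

Pressure head at OW-5: ψ = P/(ρg) = 795×1000 / (1000 × 9.81) = 81.04 m.
Total head at OW-5: h = z + ψ = 351.47 + 81.04 = 432.51 m.
Total head at OW-8: h = 449.09 − 9.78 = 439.31 m.
Head difference: h(OW-5) − h(OW-8) = 432.51 − 439.31 = -6.80 m.
Hydraulic gradient: i = |Δh| / L = 6.80 / 1281.2 = 0.00531.

i ≈ 0.00531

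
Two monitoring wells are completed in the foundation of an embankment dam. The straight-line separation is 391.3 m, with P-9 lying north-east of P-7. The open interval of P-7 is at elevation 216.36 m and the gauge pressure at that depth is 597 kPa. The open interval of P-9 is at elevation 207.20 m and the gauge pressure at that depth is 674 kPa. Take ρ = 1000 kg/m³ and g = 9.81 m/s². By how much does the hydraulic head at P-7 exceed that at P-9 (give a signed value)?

Δh ≈ 1.31 m

Pressure head at P-7: ψ = P/(ρg) = 597×1000 / (1000 × 9.81) = 60.86 m.
Total head at P-7: h = z + ψ = 216.36 + 60.86 = 277.22 m.
Pressure head at P-9: ψ = P/(ρg) = 674×1000 / (1000 × 9.81) = 68.71 m.
Total head at P-9: h = z + ψ = 207.20 + 68.71 = 275.91 m.
Head difference: h(P-7) − h(P-9) = 277.22 − 275.91 = 1.31 m.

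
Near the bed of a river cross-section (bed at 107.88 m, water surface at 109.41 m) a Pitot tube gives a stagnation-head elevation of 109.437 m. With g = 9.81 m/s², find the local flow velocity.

Near the bed, under hydrostatic conditions, the piezometric head (z + ψ) equals the free-surface elevation, 109.41 m.
Velocity head = total − piezometric = 109.437 − 109.41 = 0.027 m.
v = √(2g·h_v) = √(2 × 9.81 × 0.027) = 0.728 m/s.

v ≈ 0.728 m/s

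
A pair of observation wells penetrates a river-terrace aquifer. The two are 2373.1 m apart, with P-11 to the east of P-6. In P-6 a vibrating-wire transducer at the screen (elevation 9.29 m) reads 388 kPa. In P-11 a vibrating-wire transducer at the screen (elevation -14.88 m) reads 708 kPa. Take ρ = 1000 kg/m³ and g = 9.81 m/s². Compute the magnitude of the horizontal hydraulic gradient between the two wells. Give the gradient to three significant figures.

i ≈ 0.00356

Pressure head at P-6: ψ = P/(ρg) = 388×1000 / (1000 × 9.81) = 39.55 m.
Total head at P-6: h = z + ψ = 9.29 + 39.55 = 48.84 m.
Pressure head at P-11: ψ = P/(ρg) = 708×1000 / (1000 × 9.81) = 72.17 m.
Total head at P-11: h = z + ψ = -14.88 + 72.17 = 57.29 m.
Head difference: h(P-6) − h(P-11) = 48.84 − 57.29 = -8.45 m.
Hydraulic gradient: i = |Δh| / L = 8.45 / 2373.1 = 0.00356.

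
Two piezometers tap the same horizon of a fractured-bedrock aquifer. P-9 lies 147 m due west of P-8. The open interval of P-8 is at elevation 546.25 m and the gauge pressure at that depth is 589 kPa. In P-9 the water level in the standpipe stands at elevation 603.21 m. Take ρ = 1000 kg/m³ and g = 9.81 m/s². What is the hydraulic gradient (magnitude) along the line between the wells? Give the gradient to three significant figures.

Pressure head at P-8: ψ = P/(ρg) = 589×1000 / (1000 × 9.81) = 60.04 m.
Total head at P-8: h = z + ψ = 546.25 + 60.04 = 606.29 m.
Total head at P-9: h = 603.21 m (water level in the piezometer is the total head).
Head difference: h(P-8) − h(P-9) = 606.29 − 603.21 = 3.08 m.
Hydraulic gradient: i = |Δh| / L = 3.08 / 147 = 0.0210.

i ≈ 0.0210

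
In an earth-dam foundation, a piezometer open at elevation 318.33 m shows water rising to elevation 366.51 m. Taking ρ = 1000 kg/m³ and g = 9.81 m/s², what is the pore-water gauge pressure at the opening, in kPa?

Pressure head ψ = h − z = 366.51 − 318.33 = 48.18 m.
P = ρgψ = 1000 × 9.81 × 48.18 = 472646 Pa ≈ 473 kPa.

P ≈ 473 kPa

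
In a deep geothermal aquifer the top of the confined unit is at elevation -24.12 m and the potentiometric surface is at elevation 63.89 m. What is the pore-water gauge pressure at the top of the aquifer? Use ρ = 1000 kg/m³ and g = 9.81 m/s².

P ≈ 863 kPa

Pressure head at the aquifer top: ψ = h − z = 63.89 − (-24.12) = 88.01 m.
P = ρgψ = 1000 × 9.81 × 88.01 = 863378 Pa ≈ 863 kPa.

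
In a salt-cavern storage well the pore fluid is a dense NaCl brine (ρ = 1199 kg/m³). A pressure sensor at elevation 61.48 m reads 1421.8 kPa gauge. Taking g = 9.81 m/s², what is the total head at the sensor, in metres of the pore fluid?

h ≈ 182.36 m

ψ = P/(ρg) = 1421.8×1000 / (1199 × 9.81) = 120.88 m.
h = z + ψ = 61.48 + 120.88 = 182.36 m.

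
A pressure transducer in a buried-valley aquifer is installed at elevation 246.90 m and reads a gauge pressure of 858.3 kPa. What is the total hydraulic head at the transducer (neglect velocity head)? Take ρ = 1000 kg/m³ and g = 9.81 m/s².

ψ = P/(ρg) = 858.3×1000 / (1000 × 9.81) = 87.49 m.
h = z + ψ = 246.90 + 87.49 = 334.39 m.

h ≈ 334.39 m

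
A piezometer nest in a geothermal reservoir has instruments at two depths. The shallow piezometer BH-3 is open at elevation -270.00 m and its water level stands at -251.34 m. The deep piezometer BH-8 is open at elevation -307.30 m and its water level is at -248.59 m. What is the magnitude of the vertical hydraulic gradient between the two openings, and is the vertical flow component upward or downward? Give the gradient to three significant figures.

|i_v| ≈ 0.0737; vertical flow is upward

Total head at BH-3: h = -251.34 m (water level in the standpipe).
Total head at BH-8: h = -248.59 m.
Δh = h(BH-3) − h(BH-8) = -251.34 − (-248.59) = -2.75 m.
Vertical separation Δz = -270.00 − (-307.30) = 37.30 m.
|i_v| = |Δh| / Δz = 2.75 / 37.30 = 0.0737.
Head is higher in the deep piezometer, so vertical flow is upward (discharge condition).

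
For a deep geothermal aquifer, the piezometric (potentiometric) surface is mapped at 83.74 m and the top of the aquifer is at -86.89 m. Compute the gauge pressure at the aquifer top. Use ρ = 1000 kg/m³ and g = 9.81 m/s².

Pressure head at the aquifer top: ψ = h − z = 83.74 − (-86.89) = 170.63 m.
P = ρgψ = 1000 × 9.81 × 170.63 = 1673880 Pa ≈ 1670 kPa.

P ≈ 1670 kPa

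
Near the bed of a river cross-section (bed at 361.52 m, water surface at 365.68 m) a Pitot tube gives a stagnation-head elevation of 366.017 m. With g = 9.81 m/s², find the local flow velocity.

v ≈ 2.57 m/s

Near the bed, under hydrostatic conditions, the piezometric head (z + ψ) equals the free-surface elevation, 365.68 m.
Velocity head = total − piezometric = 366.017 − 365.68 = 0.337 m.
v = √(2g·h_v) = √(2 × 9.81 × 0.337) = 2.57 m/s.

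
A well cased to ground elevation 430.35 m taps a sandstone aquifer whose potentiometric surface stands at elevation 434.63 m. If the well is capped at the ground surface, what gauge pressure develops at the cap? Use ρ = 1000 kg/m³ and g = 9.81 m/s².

Head above the cap: Δh = 434.63 − 430.35 = 4.28 m.
P = ρgΔh = 1000 × 9.81 × 4.28 = 41987 Pa ≈ 42.0 kPa.

P ≈ 42.0 kPa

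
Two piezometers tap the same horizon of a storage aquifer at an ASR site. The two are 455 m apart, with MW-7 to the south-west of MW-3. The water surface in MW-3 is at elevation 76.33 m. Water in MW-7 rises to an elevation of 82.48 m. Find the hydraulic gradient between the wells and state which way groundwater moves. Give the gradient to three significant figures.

i ≈ 0.0135; groundwater flows toward the north-east

Total head at MW-3: h = 76.33 m (water level in the piezometer is the total head).
Total head at MW-7: h = 82.48 m (water level in the piezometer is the total head).
Head difference: h(MW-3) − h(MW-7) = 76.33 − 82.48 = -6.15 m.
Hydraulic gradient: i = |Δh| / L = 6.15 / 455 = 0.0135.
Flow is from higher to lower head: from MW-7 toward MW-3, i.e. toward the north-east.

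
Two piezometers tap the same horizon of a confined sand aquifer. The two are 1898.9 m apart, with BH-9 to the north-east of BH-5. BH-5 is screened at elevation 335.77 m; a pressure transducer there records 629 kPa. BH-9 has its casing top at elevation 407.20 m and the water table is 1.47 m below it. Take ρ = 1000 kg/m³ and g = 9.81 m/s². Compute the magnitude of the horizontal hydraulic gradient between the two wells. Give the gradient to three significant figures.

i ≈ 0.00308

Pressure head at BH-5: ψ = P/(ρg) = 629×1000 / (1000 × 9.81) = 64.12 m.
Total head at BH-5: h = z + ψ = 335.77 + 64.12 = 399.89 m.
Total head at BH-9: h = 407.20 − 1.47 = 405.73 m.
Head difference: h(BH-5) − h(BH-9) = 399.89 − 405.73 = -5.84 m.
Hydraulic gradient: i = |Δh| / L = 5.84 / 1898.9 = 0.00308.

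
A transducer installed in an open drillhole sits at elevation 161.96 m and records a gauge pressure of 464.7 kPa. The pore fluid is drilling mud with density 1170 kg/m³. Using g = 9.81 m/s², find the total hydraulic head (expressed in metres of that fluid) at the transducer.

ψ = P/(ρg) = 464.7×1000 / (1170 × 9.81) = 40.49 m.
h = z + ψ = 161.96 + 40.49 = 202.45 m.

h ≈ 202.45 m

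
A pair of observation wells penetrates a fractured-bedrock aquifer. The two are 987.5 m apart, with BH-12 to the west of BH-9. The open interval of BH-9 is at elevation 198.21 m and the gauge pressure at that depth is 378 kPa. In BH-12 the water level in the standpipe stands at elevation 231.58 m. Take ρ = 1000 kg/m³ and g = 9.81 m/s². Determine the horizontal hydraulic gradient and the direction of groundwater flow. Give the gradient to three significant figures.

Pressure head at BH-9: ψ = P/(ρg) = 378×1000 / (1000 × 9.81) = 38.53 m.
Total head at BH-9: h = z + ψ = 198.21 + 38.53 = 236.74 m.
Total head at BH-12: h = 231.58 m (water level in the piezometer is the total head).
Head difference: h(BH-9) − h(BH-12) = 236.74 − 231.58 = 5.16 m.
Hydraulic gradient: i = |Δh| / L = 5.16 / 987.5 = 0.00523.
Flow is from higher to lower head: from BH-9 toward BH-12, i.e. toward the west.

i ≈ 0.00523; groundwater flows toward the west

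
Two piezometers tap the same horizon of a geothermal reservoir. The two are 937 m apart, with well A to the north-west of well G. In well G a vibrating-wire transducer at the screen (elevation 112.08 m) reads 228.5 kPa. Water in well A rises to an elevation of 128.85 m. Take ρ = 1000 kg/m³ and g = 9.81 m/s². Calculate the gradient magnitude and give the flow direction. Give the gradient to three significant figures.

Pressure head at well G: ψ = P/(ρg) = 228.5×1000 / (1000 × 9.81) = 23.29 m.
Total head at well G: h = z + ψ = 112.08 + 23.29 = 135.37 m.
Total head at well A: h = 128.85 m (water level in the piezometer is the total head).
Head difference: h(well G) − h(well A) = 135.37 − 128.85 = 6.52 m.
Hydraulic gradient: i = |Δh| / L = 6.52 / 937 = 0.00696.
Flow is from higher to lower head: from well G toward well A, i.e. toward the north-west.

i ≈ 0.00696; groundwater flows toward the north-west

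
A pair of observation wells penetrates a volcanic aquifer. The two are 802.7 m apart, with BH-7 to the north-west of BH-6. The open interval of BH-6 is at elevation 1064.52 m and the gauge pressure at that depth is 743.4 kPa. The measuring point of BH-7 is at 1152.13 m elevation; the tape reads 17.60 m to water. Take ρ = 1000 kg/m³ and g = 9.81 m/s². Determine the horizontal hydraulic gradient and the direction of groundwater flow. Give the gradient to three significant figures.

i ≈ 0.00719; groundwater flows toward the north-west

Pressure head at BH-6: ψ = P/(ρg) = 743.4×1000 / (1000 × 9.81) = 75.78 m.
Total head at BH-6: h = z + ψ = 1064.52 + 75.78 = 1140.30 m.
Total head at BH-7: h = 1152.13 − 17.60 = 1134.53 m.
Head difference: h(BH-6) − h(BH-7) = 1140.30 − 1134.53 = 5.77 m.
Hydraulic gradient: i = |Δh| / L = 5.77 / 802.7 = 0.00719.
Flow is from higher to lower head: from BH-6 toward BH-7, i.e. toward the north-west.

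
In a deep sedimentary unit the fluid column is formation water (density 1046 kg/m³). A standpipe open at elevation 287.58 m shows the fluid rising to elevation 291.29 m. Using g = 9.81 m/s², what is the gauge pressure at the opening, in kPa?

P ≈ 38.1 kPa

Pressure head ψ = h − z = 291.29 − 287.58 = 3.71 m.
P = ρgψ = 1046 × 9.81 × 3.71 = 38069 Pa ≈ 38.1 kPa.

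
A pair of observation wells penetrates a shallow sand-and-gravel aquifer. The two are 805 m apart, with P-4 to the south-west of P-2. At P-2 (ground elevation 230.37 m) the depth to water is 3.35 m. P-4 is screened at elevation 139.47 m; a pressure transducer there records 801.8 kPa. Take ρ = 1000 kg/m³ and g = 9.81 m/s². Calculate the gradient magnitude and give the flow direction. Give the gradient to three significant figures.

i ≈ 0.00723; groundwater flows toward the south-west

Total head at P-2: h = 230.37 − 3.35 = 227.02 m.
Pressure head at P-4: ψ = P/(ρg) = 801.8×1000 / (1000 × 9.81) = 81.73 m.
Total head at P-4: h = z + ψ = 139.47 + 81.73 = 221.20 m.
Head difference: h(P-2) − h(P-4) = 227.02 − 221.20 = 5.82 m.
Hydraulic gradient: i = |Δh| / L = 5.82 / 805 = 0.00723.
Flow is from higher to lower head: from P-2 toward P-4, i.e. toward the south-west.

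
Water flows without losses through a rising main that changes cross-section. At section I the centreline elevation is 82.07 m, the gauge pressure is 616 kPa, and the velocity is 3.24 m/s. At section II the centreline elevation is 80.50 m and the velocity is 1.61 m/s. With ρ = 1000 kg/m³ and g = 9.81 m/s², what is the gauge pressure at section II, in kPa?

Pressure head at I: ψ₁ = P₁/(ρg) = 616×1000 / (1000 × 9.81) = 62.79 m.
Velocity heads: v₁²/2g = 3.24²/19.62 = 0.535 m; v₂²/2g = 1.61²/19.62 = 0.132 m.
Total head H = z₁ + ψ₁ + v₁²/2g = 82.07 + 62.79 + 0.535 = 145.39 m.
ψ₂ = H − z₂ − v₂²/2g = 145.39 − 80.50 − 0.132 = 64.76 m.
P₂ = ρgψ₂ = 1000 × 9.81 × 64.76 ≈ 635 kPa.

P₂ ≈ 635 kPa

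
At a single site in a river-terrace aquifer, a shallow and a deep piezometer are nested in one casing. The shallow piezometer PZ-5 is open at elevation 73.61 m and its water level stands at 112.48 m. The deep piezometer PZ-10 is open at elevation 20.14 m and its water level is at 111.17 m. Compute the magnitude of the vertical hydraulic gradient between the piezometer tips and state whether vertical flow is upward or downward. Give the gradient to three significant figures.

Total head at PZ-5: h = 112.48 m (water level in the standpipe).
Total head at PZ-10: h = 111.17 m.
Δh = h(PZ-5) − h(PZ-10) = 112.48 − 111.17 = 1.31 m.
Vertical separation Δz = 73.61 − 20.14 = 53.47 m.
|i_v| = |Δh| / Δz = 1.31 / 53.47 = 0.0245.
Head is higher in the shallow piezometer, so vertical flow is downward (recharge condition).

|i_v| ≈ 0.0245; vertical flow is downward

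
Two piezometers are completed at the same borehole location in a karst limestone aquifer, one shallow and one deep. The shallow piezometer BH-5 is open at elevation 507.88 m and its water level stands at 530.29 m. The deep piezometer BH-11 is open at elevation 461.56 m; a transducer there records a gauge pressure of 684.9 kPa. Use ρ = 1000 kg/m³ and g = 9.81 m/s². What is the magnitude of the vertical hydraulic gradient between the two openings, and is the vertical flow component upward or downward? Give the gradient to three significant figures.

|i_v| ≈ 0.0235; vertical flow is upward

Total head at BH-5: h = 530.29 m (water level in the standpipe).
Pressure head at BH-11: ψ = P/(ρg) = 684.9×1000 / (1000 × 9.81) = 69.82 m.
Total head at BH-11: h = z + ψ = 461.56 + 69.82 = 531.38 m.
Δh = h(BH-5) − h(BH-11) = 530.29 − 531.38 = -1.09 m.
Vertical separation Δz = 507.88 − 461.56 = 46.32 m.
|i_v| = |Δh| / Δz = 1.09 / 46.32 = 0.0235.
Head is higher in the deep piezometer, so vertical flow is upward (discharge condition).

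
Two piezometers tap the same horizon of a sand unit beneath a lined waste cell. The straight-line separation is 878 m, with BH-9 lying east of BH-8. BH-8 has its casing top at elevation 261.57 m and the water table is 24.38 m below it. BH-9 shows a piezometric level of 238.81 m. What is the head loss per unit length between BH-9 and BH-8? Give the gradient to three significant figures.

i ≈ 0.00185 m/m

Total head at BH-8: h = 261.57 − 24.38 = 237.19 m.
Total head at BH-9: h = 238.81 m (water level in the piezometer is the total head).
Head difference: h(BH-8) − h(BH-9) = 237.19 − 238.81 = -1.62 m.
Hydraulic gradient: i = |Δh| / L = 1.62 / 878 = 0.00185.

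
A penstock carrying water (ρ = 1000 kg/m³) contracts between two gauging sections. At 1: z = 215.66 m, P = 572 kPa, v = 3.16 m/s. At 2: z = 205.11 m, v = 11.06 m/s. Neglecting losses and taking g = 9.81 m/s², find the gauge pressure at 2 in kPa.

P₂ ≈ 619 kPa

Pressure head at 1: ψ₁ = P₁/(ρg) = 572×1000 / (1000 × 9.81) = 58.31 m.
Velocity heads: v₁²/2g = 3.16²/19.62 = 0.509 m; v₂²/2g = 11.06²/19.62 = 6.235 m.
Total head H = z₁ + ψ₁ + v₁²/2g = 215.66 + 58.31 + 0.509 = 274.48 m.
ψ₂ = H − z₂ − v₂²/2g = 274.48 − 205.11 − 6.235 = 63.14 m.
P₂ = ρgψ₂ = 1000 × 9.81 × 63.14 ≈ 619 kPa.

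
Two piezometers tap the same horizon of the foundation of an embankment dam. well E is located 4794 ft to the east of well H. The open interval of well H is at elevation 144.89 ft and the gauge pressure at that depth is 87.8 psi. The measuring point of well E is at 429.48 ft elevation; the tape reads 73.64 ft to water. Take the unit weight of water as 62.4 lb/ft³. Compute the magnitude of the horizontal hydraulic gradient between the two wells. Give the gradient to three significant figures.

i ≈ 0.00174

Pressure head at well H: ψ = 144·P/γ = 144 × 87.8 / 62.4 = 202.62 ft.
Total head at well H: h = z + ψ = 144.89 + 202.62 = 347.51 ft.
Total head at well E: h = 429.48 − 73.64 = 355.84 ft.
Head difference: h(well H) − h(well E) = 347.51 − 355.84 = -8.33 ft.
Hydraulic gradient: i = |Δh| / L = 8.33 / 4794 = 0.00174.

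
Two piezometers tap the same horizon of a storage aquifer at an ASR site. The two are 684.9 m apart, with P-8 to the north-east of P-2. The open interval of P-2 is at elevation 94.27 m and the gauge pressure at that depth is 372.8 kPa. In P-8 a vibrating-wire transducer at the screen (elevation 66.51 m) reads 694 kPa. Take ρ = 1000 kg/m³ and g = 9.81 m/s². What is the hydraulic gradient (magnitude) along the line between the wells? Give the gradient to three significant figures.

i ≈ 0.00727

Pressure head at P-2: ψ = P/(ρg) = 372.8×1000 / (1000 × 9.81) = 38.00 m.
Total head at P-2: h = z + ψ = 94.27 + 38.00 = 132.27 m.
Pressure head at P-8: ψ = P/(ρg) = 694×1000 / (1000 × 9.81) = 70.74 m.
Total head at P-8: h = z + ψ = 66.51 + 70.74 = 137.25 m.
Head difference: h(P-2) − h(P-8) = 132.27 − 137.25 = -4.98 m.
Hydraulic gradient: i = |Δh| / L = 4.98 / 684.9 = 0.00727.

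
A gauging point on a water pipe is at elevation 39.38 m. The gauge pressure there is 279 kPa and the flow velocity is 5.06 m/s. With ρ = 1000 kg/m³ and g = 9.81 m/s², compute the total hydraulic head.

Pressure head ψ = P/(ρg) = 279×1000 / (1000 × 9.81) = 28.44 m.
Velocity head = v²/(2g) = 5.06² / (2 × 9.81) = 1.305 m.
h = z + ψ + v²/(2g) = 39.38 + 28.44 + 1.305 = 69.13 m.

h ≈ 69.13 m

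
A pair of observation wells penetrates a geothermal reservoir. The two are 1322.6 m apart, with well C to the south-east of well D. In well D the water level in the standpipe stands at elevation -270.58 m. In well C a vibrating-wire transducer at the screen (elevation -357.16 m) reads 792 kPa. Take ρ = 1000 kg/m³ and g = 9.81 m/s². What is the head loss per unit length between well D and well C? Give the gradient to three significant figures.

Total head at well D: h = -270.58 m (water level in the piezometer is the total head).
Pressure head at well C: ψ = P/(ρg) = 792×1000 / (1000 × 9.81) = 80.73 m.
Total head at well C: h = z + ψ = -357.16 + 80.73 = -276.43 m.
Head difference: h(well D) − h(well C) = -270.58 − (-276.43) = 5.85 m.
Hydraulic gradient: i = |Δh| / L = 5.85 / 1322.6 = 0.00442.

i ≈ 0.00442 m/m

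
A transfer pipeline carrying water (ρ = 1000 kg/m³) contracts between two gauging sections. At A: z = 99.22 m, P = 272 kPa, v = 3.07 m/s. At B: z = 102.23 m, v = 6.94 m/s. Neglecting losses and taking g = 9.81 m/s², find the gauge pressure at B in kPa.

P₂ ≈ 223 kPa

Pressure head at A: ψ₁ = P₁/(ρg) = 272×1000 / (1000 × 9.81) = 27.73 m.
Velocity heads: v₁²/2g = 3.07²/19.62 = 0.480 m; v₂²/2g = 6.94²/19.62 = 2.455 m.
Total head H = z₁ + ψ₁ + v₁²/2g = 99.22 + 27.73 + 0.480 = 127.43 m.
ψ₂ = H − z₂ − v₂²/2g = 127.43 − 102.23 − 2.455 = 22.75 m.
P₂ = ρgψ₂ = 1000 × 9.81 × 22.75 ≈ 223 kPa.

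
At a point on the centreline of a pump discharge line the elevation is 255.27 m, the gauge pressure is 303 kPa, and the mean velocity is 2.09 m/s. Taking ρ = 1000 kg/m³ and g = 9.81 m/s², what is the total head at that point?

h ≈ 286.38 m

Pressure head ψ = P/(ρg) = 303×1000 / (1000 × 9.81) = 30.89 m.
Velocity head = v²/(2g) = 2.09² / (2 × 9.81) = 0.223 m.
h = z + ψ + v²/(2g) = 255.27 + 30.89 + 0.223 = 286.38 m.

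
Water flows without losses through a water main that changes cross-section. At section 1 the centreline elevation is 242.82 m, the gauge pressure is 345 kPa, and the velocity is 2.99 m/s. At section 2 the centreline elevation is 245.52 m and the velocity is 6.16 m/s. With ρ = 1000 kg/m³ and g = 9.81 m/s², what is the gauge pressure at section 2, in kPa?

P₂ ≈ 304 kPa

Pressure head at 1: ψ₁ = P₁/(ρg) = 345×1000 / (1000 × 9.81) = 35.17 m.
Velocity heads: v₁²/2g = 2.99²/19.62 = 0.456 m; v₂²/2g = 6.16²/19.62 = 1.934 m.
Total head H = z₁ + ψ₁ + v₁²/2g = 242.82 + 35.17 + 0.456 = 278.45 m.
ψ₂ = H − z₂ − v₂²/2g = 278.45 − 245.52 − 1.934 = 31.00 m.
P₂ = ρgψ₂ = 1000 × 9.81 × 31.00 ≈ 304 kPa.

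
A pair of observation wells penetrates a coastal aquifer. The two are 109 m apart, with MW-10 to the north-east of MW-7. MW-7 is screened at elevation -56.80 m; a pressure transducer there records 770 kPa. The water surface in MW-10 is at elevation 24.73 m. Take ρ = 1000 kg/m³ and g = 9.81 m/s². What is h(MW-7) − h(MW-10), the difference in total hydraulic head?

Pressure head at MW-7: ψ = P/(ρg) = 770×1000 / (1000 × 9.81) = 78.49 m.
Total head at MW-7: h = z + ψ = -56.80 + 78.49 = 21.69 m.
Total head at MW-10: h = 24.73 m (water level in the piezometer is the total head).
Head difference: h(MW-7) − h(MW-10) = 21.69 − 24.73 = -3.04 m.

Δh ≈ -3.04 m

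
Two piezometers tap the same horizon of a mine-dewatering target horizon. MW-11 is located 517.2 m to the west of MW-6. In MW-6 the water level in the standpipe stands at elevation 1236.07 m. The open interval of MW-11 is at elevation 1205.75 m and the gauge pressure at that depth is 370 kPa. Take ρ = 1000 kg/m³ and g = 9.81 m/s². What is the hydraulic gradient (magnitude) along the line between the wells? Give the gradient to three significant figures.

i ≈ 0.0143

Total head at MW-6: h = 1236.07 m (water level in the piezometer is the total head).
Pressure head at MW-11: ψ = P/(ρg) = 370×1000 / (1000 × 9.81) = 37.72 m.
Total head at MW-11: h = z + ψ = 1205.75 + 37.72 = 1243.47 m.
Head difference: h(MW-6) − h(MW-11) = 1236.07 − 1243.47 = -7.40 m.
Hydraulic gradient: i = |Δh| / L = 7.40 / 517.2 = 0.0143.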